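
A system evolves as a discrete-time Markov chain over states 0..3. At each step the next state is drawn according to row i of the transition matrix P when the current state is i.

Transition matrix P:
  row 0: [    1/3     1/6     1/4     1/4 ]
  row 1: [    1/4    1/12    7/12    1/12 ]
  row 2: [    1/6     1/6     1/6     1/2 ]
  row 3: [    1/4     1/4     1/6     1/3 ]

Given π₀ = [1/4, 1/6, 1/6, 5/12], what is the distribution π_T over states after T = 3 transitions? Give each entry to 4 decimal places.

t=0: π = [0.2500, 0.1667, 0.1667, 0.4167]
t=1: π = [0.2569, 0.1875, 0.2569, 0.2986]
t=2: π = [0.2500, 0.1759, 0.2662, 0.3079]
t=3: π = [0.2486, 0.1777, 0.2608, 0.3129]

π = [0.2486, 0.1777, 0.2608, 0.3129]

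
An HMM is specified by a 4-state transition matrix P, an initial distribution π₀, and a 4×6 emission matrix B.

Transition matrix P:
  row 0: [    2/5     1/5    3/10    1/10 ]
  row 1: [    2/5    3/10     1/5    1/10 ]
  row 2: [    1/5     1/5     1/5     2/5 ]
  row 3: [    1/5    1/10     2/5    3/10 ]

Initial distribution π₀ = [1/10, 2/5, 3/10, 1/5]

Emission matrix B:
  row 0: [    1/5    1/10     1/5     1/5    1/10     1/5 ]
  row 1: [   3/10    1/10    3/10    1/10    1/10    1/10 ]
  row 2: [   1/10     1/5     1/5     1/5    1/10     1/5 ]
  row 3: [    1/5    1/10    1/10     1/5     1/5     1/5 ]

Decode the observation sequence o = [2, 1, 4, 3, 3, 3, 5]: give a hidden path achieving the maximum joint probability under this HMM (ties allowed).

path = [1, 2, 3, 2, 3, 2, 3]

t=0: δ = [2.000e-02, 1.200e-01, 6.000e-02, 2.000e-02]  (obs o_0=2)
t=1: δ = [4.800e-03, 3.600e-03, 4.800e-03, 2.400e-03]  ψ = [1, 1, 1, 2]  (obs o_1=1)
t=2: δ = [1.920e-04, 1.080e-04, 1.440e-04, 3.840e-04]  ψ = [0, 1, 0, 2]  (obs o_2=4)
t=3: δ = [1.536e-05, 3.840e-06, 3.072e-05, 2.304e-05]  ψ = [0, 0, 3, 3]  (obs o_3=3)
t=4: δ = [1.229e-06, 6.144e-07, 1.843e-06, 2.458e-06]  ψ = [0, 2, 3, 2]  (obs o_4=3)
t=5: δ = [9.830e-08, 3.686e-08, 1.966e-07, 1.475e-07]  ψ = [0, 2, 3, 2]  (obs o_5=3)
t=6: δ = [7.864e-09, 3.932e-09, 1.180e-08, 1.573e-08]  ψ = [0, 2, 3, 2]  (obs o_6=5)
backtrack: best end state = 3; path = [1, 2, 3, 2, 3, 2, 3]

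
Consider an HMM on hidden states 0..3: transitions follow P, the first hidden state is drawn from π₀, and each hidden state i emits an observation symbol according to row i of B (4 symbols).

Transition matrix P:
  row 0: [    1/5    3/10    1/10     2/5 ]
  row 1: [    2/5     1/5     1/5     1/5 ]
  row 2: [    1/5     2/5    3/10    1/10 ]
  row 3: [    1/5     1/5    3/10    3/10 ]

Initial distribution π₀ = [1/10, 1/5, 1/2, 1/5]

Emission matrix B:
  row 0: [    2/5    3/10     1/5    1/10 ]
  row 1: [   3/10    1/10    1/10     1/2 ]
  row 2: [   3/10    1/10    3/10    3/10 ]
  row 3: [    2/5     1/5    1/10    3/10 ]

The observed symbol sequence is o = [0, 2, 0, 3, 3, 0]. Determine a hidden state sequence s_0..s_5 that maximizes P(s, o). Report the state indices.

t=0: δ = [4.000e-02, 6.000e-02, 1.500e-01, 8.000e-02]  (obs o_0=0)
t=1: δ = [6.000e-03, 6.000e-03, 1.350e-02, 2.400e-03]  ψ = [2, 2, 2, 3]  (obs o_1=2)
t=2: δ = [1.080e-03, 1.620e-03, 1.215e-03, 9.600e-04]  ψ = [2, 2, 2, 0]  (obs o_2=0)
t=3: δ = [6.480e-05, 2.430e-04, 1.094e-04, 1.296e-04]  ψ = [1, 2, 2, 0]  (obs o_3=3)
t=4: δ = [9.720e-06, 2.430e-05, 1.458e-05, 1.458e-05]  ψ = [1, 1, 1, 1]  (obs o_4=3)
t=5: δ = [3.888e-06, 1.750e-06, 1.458e-06, 1.944e-06]  ψ = [1, 2, 1, 1]  (obs o_5=0)
backtrack: best end state = 0; path = [2, 2, 2, 1, 1, 0]

path = [2, 2, 2, 1, 1, 0]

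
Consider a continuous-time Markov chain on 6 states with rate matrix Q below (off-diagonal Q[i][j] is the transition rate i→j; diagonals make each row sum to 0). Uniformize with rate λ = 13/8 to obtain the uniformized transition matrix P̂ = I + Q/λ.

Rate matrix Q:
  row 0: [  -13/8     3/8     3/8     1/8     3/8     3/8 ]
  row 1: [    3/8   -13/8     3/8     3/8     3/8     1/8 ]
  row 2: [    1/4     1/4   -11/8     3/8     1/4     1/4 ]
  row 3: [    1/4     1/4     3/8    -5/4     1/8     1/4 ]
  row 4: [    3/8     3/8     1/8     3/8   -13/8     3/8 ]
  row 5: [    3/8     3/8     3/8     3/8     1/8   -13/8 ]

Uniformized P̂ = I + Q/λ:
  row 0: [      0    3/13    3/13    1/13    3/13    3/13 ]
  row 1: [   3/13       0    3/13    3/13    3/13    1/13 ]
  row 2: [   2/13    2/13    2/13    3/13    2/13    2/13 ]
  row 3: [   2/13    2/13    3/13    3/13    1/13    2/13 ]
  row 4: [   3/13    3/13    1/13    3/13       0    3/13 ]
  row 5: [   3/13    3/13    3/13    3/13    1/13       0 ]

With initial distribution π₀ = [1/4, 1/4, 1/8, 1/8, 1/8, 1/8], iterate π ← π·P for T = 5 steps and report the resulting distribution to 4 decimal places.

t=0: π = [0.2500, 0.2500, 0.1250, 0.1250, 0.1250, 0.1250]
t=1: π = [0.1538, 0.1538, 0.2019, 0.1923, 0.1538, 0.1442]
t=2: π = [0.1649, 0.1649, 0.1916, 0.2071, 0.1280, 0.1435]
t=3: π = [0.1620, 0.1620, 0.1963, 0.2054, 0.1326, 0.1416]
t=4: π = [0.1625, 0.1625, 0.1953, 0.2058, 0.1317, 0.1423]
t=5: π = [0.1624, 0.1624, 0.1955, 0.2058, 0.1318, 0.1421]

π = [0.1624, 0.1624, 0.1955, 0.2058, 0.1318, 0.1421]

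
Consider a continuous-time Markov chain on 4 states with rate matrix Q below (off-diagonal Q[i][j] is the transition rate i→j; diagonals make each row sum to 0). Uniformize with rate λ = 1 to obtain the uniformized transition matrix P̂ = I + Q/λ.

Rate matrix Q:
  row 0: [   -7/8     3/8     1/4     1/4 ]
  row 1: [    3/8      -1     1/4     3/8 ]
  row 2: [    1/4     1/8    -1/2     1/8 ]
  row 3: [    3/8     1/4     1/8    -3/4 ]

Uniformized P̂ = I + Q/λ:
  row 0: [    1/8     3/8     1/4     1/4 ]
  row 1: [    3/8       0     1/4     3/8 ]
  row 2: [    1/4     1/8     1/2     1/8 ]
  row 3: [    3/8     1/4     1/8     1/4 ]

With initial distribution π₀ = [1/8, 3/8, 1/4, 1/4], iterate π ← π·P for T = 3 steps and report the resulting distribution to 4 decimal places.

π = [0.2737, 0.1921, 0.2927, 0.2415]

t=0: π = [0.1250, 0.3750, 0.2500, 0.2500]
t=1: π = [0.3125, 0.1406, 0.2813, 0.2656]
t=2: π = [0.2617, 0.2188, 0.2871, 0.2324]
t=3: π = [0.2737, 0.1921, 0.2927, 0.2415]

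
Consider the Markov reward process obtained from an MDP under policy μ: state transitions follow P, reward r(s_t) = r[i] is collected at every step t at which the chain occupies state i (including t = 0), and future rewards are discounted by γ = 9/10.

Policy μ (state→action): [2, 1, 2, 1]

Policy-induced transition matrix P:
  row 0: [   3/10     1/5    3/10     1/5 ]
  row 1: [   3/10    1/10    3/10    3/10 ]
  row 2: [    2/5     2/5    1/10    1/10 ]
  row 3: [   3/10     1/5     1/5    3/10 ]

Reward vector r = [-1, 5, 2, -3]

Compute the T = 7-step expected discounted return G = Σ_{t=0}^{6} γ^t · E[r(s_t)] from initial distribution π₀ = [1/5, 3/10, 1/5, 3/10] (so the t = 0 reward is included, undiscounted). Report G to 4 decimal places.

G = 3.1969

t=0: π = [0.2000, 0.3000, 0.2000, 0.3000], E[r] = 0.8000, γ^t·E[r] = 0.800000, running G = 0.800000
t=1: π = [0.3200, 0.2100, 0.2300, 0.2400], E[r] = 0.4700, γ^t·E[r] = 0.423000, running G = 1.223000
t=2: π = [0.3230, 0.2250, 0.2300, 0.2220], E[r] = 0.5960, γ^t·E[r] = 0.482760, running G = 1.705760
t=3: π = [0.3230, 0.2235, 0.2318, 0.2217], E[r] = 0.5930, γ^t·E[r] = 0.432297, running G = 2.138057
t=4: π = [0.3232, 0.2240, 0.2315, 0.2213], E[r] = 0.5958, γ^t·E[r] = 0.390898, running G = 2.528955
t=5: π = [0.3231, 0.2239, 0.2316, 0.2214], E[r] = 0.5953, γ^t·E[r] = 0.351518, running G = 2.880472
t=6: π = [0.3232, 0.2239, 0.2315, 0.2214], E[r] = 0.5954, γ^t·E[r] = 0.316446, running G = 3.196918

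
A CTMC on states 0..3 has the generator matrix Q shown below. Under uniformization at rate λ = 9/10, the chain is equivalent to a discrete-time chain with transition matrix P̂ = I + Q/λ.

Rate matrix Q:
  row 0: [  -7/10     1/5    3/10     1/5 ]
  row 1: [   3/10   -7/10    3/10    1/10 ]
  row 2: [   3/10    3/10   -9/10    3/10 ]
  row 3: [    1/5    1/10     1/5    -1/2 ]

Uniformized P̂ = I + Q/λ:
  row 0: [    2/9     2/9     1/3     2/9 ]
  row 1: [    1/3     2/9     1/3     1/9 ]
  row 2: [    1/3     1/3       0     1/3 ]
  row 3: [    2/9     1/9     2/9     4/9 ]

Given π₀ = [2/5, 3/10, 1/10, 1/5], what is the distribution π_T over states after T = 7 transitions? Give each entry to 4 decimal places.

π = [0.2713, 0.2154, 0.2261, 0.2872]

t=0: π = [0.4000, 0.3000, 0.1000, 0.2000]
t=1: π = [0.2667, 0.2111, 0.2778, 0.2444]
t=2: π = [0.2765, 0.2259, 0.2136, 0.2840]
t=3: π = [0.2711, 0.2144, 0.2306, 0.2840]
t=4: π = [0.2717, 0.2163, 0.2249, 0.2871]
t=5: π = [0.2712, 0.2153, 0.2265, 0.2870]
t=6: π = [0.2713, 0.2155, 0.2260, 0.2872]
t=7: π = [0.2713, 0.2154, 0.2261, 0.2872]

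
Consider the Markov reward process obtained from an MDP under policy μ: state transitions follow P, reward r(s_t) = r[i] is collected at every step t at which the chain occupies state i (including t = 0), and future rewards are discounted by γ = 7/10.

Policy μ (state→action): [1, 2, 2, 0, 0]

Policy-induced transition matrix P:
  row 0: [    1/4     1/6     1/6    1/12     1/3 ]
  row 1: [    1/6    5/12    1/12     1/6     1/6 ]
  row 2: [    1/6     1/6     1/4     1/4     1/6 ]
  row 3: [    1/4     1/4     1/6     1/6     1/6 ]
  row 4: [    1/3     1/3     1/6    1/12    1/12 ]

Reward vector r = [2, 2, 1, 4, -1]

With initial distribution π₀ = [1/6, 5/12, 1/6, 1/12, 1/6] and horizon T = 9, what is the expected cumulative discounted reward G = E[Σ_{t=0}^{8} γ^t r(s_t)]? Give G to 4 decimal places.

G = 4.9850

t=0: π = [0.1667, 0.4167, 0.1667, 0.0833, 0.1667], E[r] = 1.5000, γ^t·E[r] = 1.500000, running G = 1.500000
t=1: π = [0.2153, 0.3056, 0.1458, 0.1528, 0.1806], E[r] = 1.6181, γ^t·E[r] = 1.132639, running G = 2.632639
t=2: π = [0.2274, 0.2859, 0.1534, 0.1458, 0.1875], E[r] = 1.5758, γ^t·E[r] = 0.772147, running G = 3.404786
t=3: π = [0.2290, 0.2815, 0.1556, 0.1449, 0.1889], E[r] = 1.5673, γ^t·E[r] = 0.537575, running G = 3.942361
t=4: π = [0.2293, 0.2806, 0.1562, 0.1448, 0.1891], E[r] = 1.5662, γ^t·E[r] = 0.376035, running G = 4.318396
t=5: π = [0.2294, 0.2804, 0.1563, 0.1448, 0.1891], E[r] = 1.5659, γ^t·E[r] = 0.263189, running G = 4.581585
t=6: π = [0.2294, 0.2804, 0.1563, 0.1448, 0.1891], E[r] = 1.5659, γ^t·E[r] = 0.184228, running G = 4.765813
t=7: π = [0.2294, 0.2803, 0.1563, 0.1448, 0.1891], E[r] = 1.5659, γ^t·E[r] = 0.128959, running G = 4.894772
t=8: π = [0.2294, 0.2803, 0.1563, 0.1448, 0.1891], E[r] = 1.5659, γ^t·E[r] = 0.090271, running G = 4.985043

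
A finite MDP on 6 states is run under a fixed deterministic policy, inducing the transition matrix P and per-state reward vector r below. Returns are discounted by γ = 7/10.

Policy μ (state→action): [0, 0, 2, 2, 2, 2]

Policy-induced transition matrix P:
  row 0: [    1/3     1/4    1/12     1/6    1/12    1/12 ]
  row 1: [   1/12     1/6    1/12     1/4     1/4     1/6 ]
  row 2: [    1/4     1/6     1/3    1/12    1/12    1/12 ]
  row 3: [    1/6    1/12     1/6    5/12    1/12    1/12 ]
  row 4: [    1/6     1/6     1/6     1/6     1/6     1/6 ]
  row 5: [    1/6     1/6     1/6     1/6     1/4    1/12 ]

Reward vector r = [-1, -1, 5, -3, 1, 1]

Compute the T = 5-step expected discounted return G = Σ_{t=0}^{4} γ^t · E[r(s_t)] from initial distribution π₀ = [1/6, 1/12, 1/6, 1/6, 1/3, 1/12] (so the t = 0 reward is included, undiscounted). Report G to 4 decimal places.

t=0: π = [0.1667, 0.0833, 0.1667, 0.1667, 0.3333, 0.0833], E[r] = 0.5000, γ^t·E[r] = 0.500000, running G = 0.500000
t=1: π = [0.2014, 0.1667, 0.1736, 0.2014, 0.1389, 0.1181], E[r] = 0.1528, γ^t·E[r] = 0.106944, running G = 0.606944
t=2: π = [0.2008, 0.1667, 0.1649, 0.2164, 0.1424, 0.1088], E[r] = 0.0590, γ^t·E[r] = 0.028924, running G = 0.635868
t=3: π = [0.2000, 0.1654, 0.1635, 0.2209, 0.1411, 0.1091], E[r] = 0.0397, γ^t·E[r] = 0.013630, running G = 0.649498
t=4: π = [0.1998, 0.1649, 0.1635, 0.2220, 0.1408, 0.1089], E[r] = 0.0362, γ^t·E[r] = 0.008684, running G = 0.658182

G = 0.6582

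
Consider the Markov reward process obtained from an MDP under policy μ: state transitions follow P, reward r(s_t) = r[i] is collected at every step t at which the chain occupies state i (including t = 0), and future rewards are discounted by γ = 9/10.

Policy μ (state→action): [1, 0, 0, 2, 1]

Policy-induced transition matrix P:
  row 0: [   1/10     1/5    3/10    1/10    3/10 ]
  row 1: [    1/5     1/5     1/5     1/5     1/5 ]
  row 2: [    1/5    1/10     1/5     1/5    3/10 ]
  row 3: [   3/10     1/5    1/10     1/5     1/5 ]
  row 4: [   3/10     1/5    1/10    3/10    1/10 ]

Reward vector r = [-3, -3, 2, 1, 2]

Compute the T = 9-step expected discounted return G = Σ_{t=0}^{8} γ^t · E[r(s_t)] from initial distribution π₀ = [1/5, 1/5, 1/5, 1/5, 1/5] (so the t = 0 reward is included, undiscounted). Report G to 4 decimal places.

G = -1.2634

t=0: π = [0.2000, 0.2000, 0.2000, 0.2000, 0.2000], E[r] = -0.2000, γ^t·E[r] = -0.200000, running G = -0.200000
t=1: π = [0.2200, 0.1800, 0.1800, 0.2000, 0.2200], E[r] = -0.2000, γ^t·E[r] = -0.180000, running G = -0.380000
t=2: π = [0.2200, 0.1820, 0.1800, 0.2000, 0.2180], E[r] = -0.2100, γ^t·E[r] = -0.170100, running G = -0.550100
t=3: π = [0.2198, 0.1820, 0.1802, 0.1998, 0.2182], E[r] = -0.2088, γ^t·E[r] = -0.152215, running G = -0.702315
t=4: π = [0.2198, 0.1820, 0.1802, 0.1998, 0.2182], E[r] = -0.2088, γ^t·E[r] = -0.137020, running G = -0.839335
t=5: π = [0.2198, 0.1820, 0.1802, 0.1998, 0.2182], E[r] = -0.2088, γ^t·E[r] = -0.123321, running G = -0.962657
t=6: π = [0.2198, 0.1820, 0.1802, 0.1998, 0.2182], E[r] = -0.2088, γ^t·E[r] = -0.110989, running G = -1.073646
t=7: π = [0.2198, 0.1820, 0.1802, 0.1998, 0.2182], E[r] = -0.2088, γ^t·E[r] = -0.099890, running G = -1.173536
t=8: π = [0.2198, 0.1820, 0.1802, 0.1998, 0.2182], E[r] = -0.2088, γ^t·E[r] = -0.089901, running G = -1.263437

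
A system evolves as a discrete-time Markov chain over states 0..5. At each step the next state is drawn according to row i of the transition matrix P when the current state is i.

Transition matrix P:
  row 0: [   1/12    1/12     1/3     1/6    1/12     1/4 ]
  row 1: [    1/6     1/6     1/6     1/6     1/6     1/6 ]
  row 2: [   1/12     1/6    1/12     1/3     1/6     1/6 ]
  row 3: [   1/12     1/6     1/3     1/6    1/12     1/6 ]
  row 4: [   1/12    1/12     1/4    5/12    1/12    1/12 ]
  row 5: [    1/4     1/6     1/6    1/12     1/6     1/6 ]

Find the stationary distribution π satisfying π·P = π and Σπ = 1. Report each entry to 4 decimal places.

π = [0.1232, 0.1458, 0.2166, 0.2207, 0.1274, 0.1663]

Balance equations π_j = Σ_i π_i·P[i][j]:
  π_0 = 1/12·π_0 + 1/6·π_1 + 1/12·π_2 + 1/12·π_3 + 1/12·π_4 + 1/4·π_5
  π_1 = 1/12·π_0 + 1/6·π_1 + 1/6·π_2 + 1/6·π_3 + 1/12·π_4 + 1/6·π_5
  π_2 = 1/3·π_0 + 1/6·π_1 + 1/12·π_2 + 1/3·π_3 + 1/4·π_4 + 1/6·π_5
  π_3 = 1/6·π_0 + 1/6·π_1 + 1/3·π_2 + 1/6·π_3 + 5/12·π_4 + 1/12·π_5
  π_4 = 1/12·π_0 + 1/6·π_1 + 1/6·π_2 + 1/12·π_3 + 1/12·π_4 + 1/6·π_5
  normalize: π_0 + π_1 + π_2 + π_3 + π_4 + π_5 = 1
Solving the linear system gives exactly π = [2766/22451, 3273/22451, 34/157, 4956/22451, 20/157, 3734/22451].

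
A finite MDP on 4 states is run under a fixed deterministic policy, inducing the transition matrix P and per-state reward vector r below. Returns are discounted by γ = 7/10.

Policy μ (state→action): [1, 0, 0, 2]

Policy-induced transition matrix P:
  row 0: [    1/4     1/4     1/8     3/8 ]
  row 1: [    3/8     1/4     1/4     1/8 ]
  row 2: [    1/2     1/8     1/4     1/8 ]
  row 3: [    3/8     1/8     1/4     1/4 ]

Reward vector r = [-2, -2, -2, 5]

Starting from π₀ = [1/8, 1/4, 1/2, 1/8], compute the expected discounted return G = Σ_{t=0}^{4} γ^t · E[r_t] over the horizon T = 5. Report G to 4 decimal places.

t=0: π = [0.1250, 0.2500, 0.5000, 0.1250], E[r] = -1.1250, γ^t·E[r] = -1.125000, running G = -1.125000
t=1: π = [0.4219, 0.1719, 0.2344, 0.1719], E[r] = -0.7969, γ^t·E[r] = -0.557813, running G = -1.682813
t=2: π = [0.3516, 0.1992, 0.1973, 0.2520], E[r] = -0.2363, γ^t·E[r] = -0.115801, running G = -1.798613
t=3: π = [0.3557, 0.1938, 0.2061, 0.2444], E[r] = -0.2893, γ^t·E[r] = -0.099232, running G = -1.897845
t=4: π = [0.3563, 0.1937, 0.2055, 0.2445], E[r] = -0.2887, γ^t·E[r] = -0.069309, running G = -1.967154

G = -1.9672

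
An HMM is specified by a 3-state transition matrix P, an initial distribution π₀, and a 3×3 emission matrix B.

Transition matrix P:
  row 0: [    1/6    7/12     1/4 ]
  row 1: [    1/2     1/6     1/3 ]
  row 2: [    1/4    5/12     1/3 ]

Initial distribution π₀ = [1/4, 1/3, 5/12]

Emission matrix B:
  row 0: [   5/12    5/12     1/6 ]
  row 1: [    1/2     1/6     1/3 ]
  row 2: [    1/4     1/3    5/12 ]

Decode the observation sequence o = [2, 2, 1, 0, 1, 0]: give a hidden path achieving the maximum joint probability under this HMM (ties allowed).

t=0: δ = [4.167e-02, 1.111e-01, 1.736e-01]  (obs o_0=2)
t=1: δ = [9.259e-03, 2.411e-02, 2.411e-02]  ψ = [1, 2, 2]  (obs o_1=2)
t=2: δ = [5.023e-03, 1.674e-03, 2.679e-03]  ψ = [1, 2, 1]  (obs o_2=1)
t=3: δ = [3.489e-04, 1.465e-03, 3.140e-04]  ψ = [0, 0, 0]  (obs o_3=0)
t=4: δ = [3.052e-04, 4.070e-05, 1.628e-04]  ψ = [1, 1, 1]  (obs o_4=1)
t=5: δ = [2.120e-05, 8.903e-05, 1.908e-05]  ψ = [0, 0, 0]  (obs o_5=0)
backtrack: best end state = 1; path = [2, 1, 0, 1, 0, 1]

path = [2, 1, 0, 1, 0, 1]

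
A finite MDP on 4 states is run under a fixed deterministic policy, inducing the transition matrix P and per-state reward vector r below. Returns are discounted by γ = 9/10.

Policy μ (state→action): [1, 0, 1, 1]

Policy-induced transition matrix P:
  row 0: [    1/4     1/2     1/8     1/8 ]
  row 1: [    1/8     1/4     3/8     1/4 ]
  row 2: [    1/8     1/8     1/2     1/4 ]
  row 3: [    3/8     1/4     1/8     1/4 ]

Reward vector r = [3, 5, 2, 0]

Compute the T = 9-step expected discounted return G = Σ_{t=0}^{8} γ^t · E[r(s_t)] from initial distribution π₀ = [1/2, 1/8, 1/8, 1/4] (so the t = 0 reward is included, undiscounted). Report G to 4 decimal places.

t=0: π = [0.5000, 0.1250, 0.1250, 0.2500], E[r] = 2.3750, γ^t·E[r] = 2.375000, running G = 2.375000
t=1: π = [0.2500, 0.3594, 0.2031, 0.1875], E[r] = 2.9531, γ^t·E[r] = 2.657813, running G = 5.032813
t=2: π = [0.2031, 0.2871, 0.2910, 0.2188], E[r] = 2.6270, γ^t·E[r] = 2.127832, running G = 7.160645
t=3: π = [0.2051, 0.2644, 0.3059, 0.2246], E[r] = 2.5491, γ^t·E[r] = 1.858274, running G = 9.018918
t=4: π = [0.2068, 0.2630, 0.3058, 0.2244], E[r] = 2.5471, γ^t·E[r] = 1.671185, running G = 10.690103
t=5: π = [0.2069, 0.2635, 0.3054, 0.2242], E[r] = 2.5490, γ^t·E[r] = 1.505186, running G = 12.195289
t=6: π = [0.2069, 0.2636, 0.3054, 0.2241], E[r] = 2.5493, γ^t·E[r] = 1.354805, running G = 13.550094
t=7: π = [0.2069, 0.2636, 0.3054, 0.2241], E[r] = 2.5493, γ^t·E[r] = 1.219310, running G = 14.769404
t=8: π = [0.2069, 0.2635, 0.3054, 0.2241], E[r] = 2.5493, γ^t·E[r] = 1.097373, running G = 15.866778

G = 15.8668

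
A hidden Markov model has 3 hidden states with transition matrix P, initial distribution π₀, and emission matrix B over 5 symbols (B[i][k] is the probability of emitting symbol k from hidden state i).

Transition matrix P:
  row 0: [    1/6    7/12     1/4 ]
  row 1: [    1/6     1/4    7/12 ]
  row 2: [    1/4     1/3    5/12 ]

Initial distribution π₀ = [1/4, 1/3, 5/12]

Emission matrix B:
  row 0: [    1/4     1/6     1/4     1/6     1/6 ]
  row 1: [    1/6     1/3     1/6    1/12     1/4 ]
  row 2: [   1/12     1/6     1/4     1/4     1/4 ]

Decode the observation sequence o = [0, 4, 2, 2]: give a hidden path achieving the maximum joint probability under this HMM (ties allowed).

t=0: δ = [6.250e-02, 5.556e-02, 3.472e-02]  (obs o_0=0)
t=1: δ = [1.736e-03, 9.115e-03, 8.102e-03]  ψ = [0, 0, 1]  (obs o_1=4)
t=2: δ = [5.064e-04, 4.501e-04, 1.329e-03]  ψ = [2, 2, 1]  (obs o_2=2)
t=3: δ = [8.308e-05, 7.385e-05, 1.385e-04]  ψ = [2, 2, 2]  (obs o_3=2)
backtrack: best end state = 2; path = [0, 1, 2, 2]

path = [0, 1, 2, 2]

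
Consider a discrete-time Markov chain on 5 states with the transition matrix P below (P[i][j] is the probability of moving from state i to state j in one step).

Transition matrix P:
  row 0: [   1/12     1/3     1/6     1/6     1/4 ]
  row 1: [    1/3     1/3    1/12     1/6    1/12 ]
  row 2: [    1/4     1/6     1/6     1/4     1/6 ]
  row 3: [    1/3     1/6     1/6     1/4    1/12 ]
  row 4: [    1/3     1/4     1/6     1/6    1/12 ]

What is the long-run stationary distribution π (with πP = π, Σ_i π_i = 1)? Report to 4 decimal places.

π = [0.2570, 0.2652, 0.1446, 0.1950, 0.1382]

Balance equations π_j = Σ_i π_i·P[i][j]:
  π_0 = 1/12·π_0 + 1/3·π_1 + 1/4·π_2 + 1/3·π_3 + 1/3·π_4
  π_1 = 1/3·π_0 + 1/3·π_1 + 1/6·π_2 + 1/6·π_3 + 1/4·π_4
  π_2 = 1/6·π_0 + 1/12·π_1 + 1/6·π_2 + 1/6·π_3 + 1/6·π_4
  π_3 = 1/6·π_0 + 1/6·π_1 + 1/4·π_2 + 1/4·π_3 + 1/6·π_4
  normalize: π_0 + π_1 + π_2 + π_3 + π_4 = 1
Solving the linear system gives exactly π = [5549/21589, 5726/21589, 3121/21589, 4209/21589, 2984/21589].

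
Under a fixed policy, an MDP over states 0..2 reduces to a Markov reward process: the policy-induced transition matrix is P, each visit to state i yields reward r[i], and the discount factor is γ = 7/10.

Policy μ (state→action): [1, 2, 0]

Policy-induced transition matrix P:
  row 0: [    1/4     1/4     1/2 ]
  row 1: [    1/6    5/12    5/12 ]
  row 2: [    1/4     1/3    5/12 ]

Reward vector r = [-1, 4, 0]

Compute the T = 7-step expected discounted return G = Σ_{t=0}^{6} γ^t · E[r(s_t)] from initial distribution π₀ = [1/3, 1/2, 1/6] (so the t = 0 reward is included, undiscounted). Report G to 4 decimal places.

G = 4.0625

t=0: π = [0.3333, 0.5000, 0.1667], E[r] = 1.6667, γ^t·E[r] = 1.666667, running G = 1.666667
t=1: π = [0.2083, 0.3472, 0.4444], E[r] = 1.1806, γ^t·E[r] = 0.826389, running G = 2.493056
t=2: π = [0.2211, 0.3449, 0.4340], E[r] = 1.1586, γ^t·E[r] = 0.567697, running G = 3.060752
t=3: π = [0.2213, 0.3437, 0.4351], E[r] = 1.1534, γ^t·E[r] = 0.395601, running G = 3.456354
t=4: π = [0.2214, 0.3435, 0.4351], E[r] = 1.1528, γ^t·E[r] = 0.276780, running G = 3.733134
t=5: π = [0.2214, 0.3435, 0.4351], E[r] = 1.1527, γ^t·E[r] = 0.193732, running G = 3.926865
t=6: π = [0.2214, 0.3435, 0.4351], E[r] = 1.1527, γ^t·E[r] = 0.135611, running G = 4.062476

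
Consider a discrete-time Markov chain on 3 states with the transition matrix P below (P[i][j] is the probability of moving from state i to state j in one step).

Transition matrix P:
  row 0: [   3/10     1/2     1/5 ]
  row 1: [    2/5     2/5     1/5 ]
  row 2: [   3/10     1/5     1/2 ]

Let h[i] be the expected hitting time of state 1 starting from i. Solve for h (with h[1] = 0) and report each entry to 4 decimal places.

h = [2.4138, 0.0000, 3.4483]

First-step conditioning: h[1] = 0; for i ≠ 1, h[i] = 1 + Σ_k P[i][k]·h[k].
  h[0] = 1 + 3/10·h[0] + 1/5·h[2]
  h[2] = 1 + 3/10·h[0] + 1/2·h[2]
Solving the 2×2 linear system over states ≠ 1 gives exactly h = [70/29, 0, 100/29] (h[1] = 0 is the target).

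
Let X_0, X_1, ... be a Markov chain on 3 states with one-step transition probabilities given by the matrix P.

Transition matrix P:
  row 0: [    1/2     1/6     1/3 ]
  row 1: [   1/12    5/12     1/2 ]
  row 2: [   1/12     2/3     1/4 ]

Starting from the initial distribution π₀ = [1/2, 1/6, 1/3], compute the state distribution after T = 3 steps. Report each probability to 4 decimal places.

π = [0.1687, 0.4575, 0.3738]

t=0: π = [0.5000, 0.1667, 0.3333]
t=1: π = [0.2917, 0.3750, 0.3333]
t=2: π = [0.2049, 0.4271, 0.3681]
t=3: π = [0.1687, 0.4575, 0.3738]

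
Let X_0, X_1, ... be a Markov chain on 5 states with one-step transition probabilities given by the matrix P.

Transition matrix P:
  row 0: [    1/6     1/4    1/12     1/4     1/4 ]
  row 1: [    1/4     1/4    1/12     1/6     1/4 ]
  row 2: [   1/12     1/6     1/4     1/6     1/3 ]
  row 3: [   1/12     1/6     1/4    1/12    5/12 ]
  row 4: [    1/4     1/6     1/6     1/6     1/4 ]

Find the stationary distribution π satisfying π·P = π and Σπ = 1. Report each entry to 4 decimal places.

Balance equations π_j = Σ_i π_i·P[i][j]:
  π_0 = 1/6·π_0 + 1/4·π_1 + 1/12·π_2 + 1/12·π_3 + 1/4·π_4
  π_1 = 1/4·π_0 + 1/4·π_1 + 1/6·π_2 + 1/6·π_3 + 1/6·π_4
  π_2 = 1/12·π_0 + 1/12·π_1 + 1/4·π_2 + 1/4·π_3 + 1/6·π_4
  π_3 = 1/4·π_0 + 1/6·π_1 + 1/6·π_2 + 1/12·π_3 + 1/6·π_4
  normalize: π_0 + π_1 + π_2 + π_3 + π_4 = 1
Solving the linear system gives exactly π = [3671/20401, 4043/20401, 3319/20401, 3421/20401, 5947/20401].

π = [0.1799, 0.1982, 0.1627, 0.1677, 0.2915]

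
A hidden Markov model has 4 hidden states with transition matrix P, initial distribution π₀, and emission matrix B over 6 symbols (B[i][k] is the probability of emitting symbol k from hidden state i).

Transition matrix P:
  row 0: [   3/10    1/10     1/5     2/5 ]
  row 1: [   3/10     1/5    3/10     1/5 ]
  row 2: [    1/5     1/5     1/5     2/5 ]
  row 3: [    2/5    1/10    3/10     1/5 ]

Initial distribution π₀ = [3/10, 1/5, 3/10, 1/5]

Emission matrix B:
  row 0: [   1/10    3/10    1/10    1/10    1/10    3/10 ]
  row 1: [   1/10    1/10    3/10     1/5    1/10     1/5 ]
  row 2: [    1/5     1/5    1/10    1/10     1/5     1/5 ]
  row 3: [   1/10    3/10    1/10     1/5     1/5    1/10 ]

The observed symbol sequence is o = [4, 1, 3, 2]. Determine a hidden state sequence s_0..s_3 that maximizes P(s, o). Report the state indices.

t=0: δ = [3.000e-02, 2.000e-02, 6.000e-02, 4.000e-02]  (obs o_0=4)
t=1: δ = [4.800e-03, 1.200e-03, 2.400e-03, 7.200e-03]  ψ = [3, 2, 2, 2]  (obs o_1=1)
t=2: δ = [2.880e-04, 1.440e-04, 2.160e-04, 3.840e-04]  ψ = [3, 3, 3, 0]  (obs o_2=3)
t=3: δ = [1.536e-05, 1.296e-05, 1.152e-05, 1.152e-05]  ψ = [3, 2, 3, 0]  (obs o_3=2)
backtrack: best end state = 0; path = [3, 0, 3, 0]

path = [3, 0, 3, 0]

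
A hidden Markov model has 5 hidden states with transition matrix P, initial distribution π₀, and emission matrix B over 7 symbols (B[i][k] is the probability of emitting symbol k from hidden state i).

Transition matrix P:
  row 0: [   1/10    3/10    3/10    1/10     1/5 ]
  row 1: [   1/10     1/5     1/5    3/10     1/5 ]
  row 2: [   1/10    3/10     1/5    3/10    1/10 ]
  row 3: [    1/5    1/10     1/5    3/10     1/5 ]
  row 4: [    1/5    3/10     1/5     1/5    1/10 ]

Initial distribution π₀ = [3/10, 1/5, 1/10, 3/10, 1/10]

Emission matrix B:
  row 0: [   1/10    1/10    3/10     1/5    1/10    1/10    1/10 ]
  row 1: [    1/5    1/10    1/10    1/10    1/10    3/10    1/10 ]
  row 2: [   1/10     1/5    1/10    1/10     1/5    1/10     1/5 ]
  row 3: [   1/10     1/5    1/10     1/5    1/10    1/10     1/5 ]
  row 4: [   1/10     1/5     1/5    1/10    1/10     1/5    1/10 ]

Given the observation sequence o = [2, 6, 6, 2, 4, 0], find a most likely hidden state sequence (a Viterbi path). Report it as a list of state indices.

path = [0, 2, 3, 0, 2, 1]

t=0: δ = [9.000e-02, 2.000e-02, 1.000e-02, 3.000e-02, 2.000e-02]  (obs o_0=2)
t=1: δ = [9.000e-04, 2.700e-03, 5.400e-03, 1.800e-03, 1.800e-03]  ψ = [0, 0, 0, 0, 0]  (obs o_1=6)
t=2: δ = [5.400e-05, 1.620e-04, 2.160e-04, 3.240e-04, 5.400e-05]  ψ = [2, 2, 2, 2, 1]  (obs o_2=6)
t=3: δ = [1.944e-05, 6.480e-06, 6.480e-06, 9.720e-06, 1.296e-05]  ψ = [3, 2, 3, 3, 3]  (obs o_3=2)
t=4: δ = [2.592e-07, 5.832e-07, 1.166e-06, 2.916e-07, 3.888e-07]  ψ = [4, 0, 0, 3, 0]  (obs o_4=4)
t=5: δ = [1.166e-08, 6.998e-08, 2.333e-08, 3.499e-08, 1.166e-08]  ψ = [2, 2, 2, 2, 1]  (obs o_5=0)
backtrack: best end state = 1; path = [0, 2, 3, 0, 2, 1]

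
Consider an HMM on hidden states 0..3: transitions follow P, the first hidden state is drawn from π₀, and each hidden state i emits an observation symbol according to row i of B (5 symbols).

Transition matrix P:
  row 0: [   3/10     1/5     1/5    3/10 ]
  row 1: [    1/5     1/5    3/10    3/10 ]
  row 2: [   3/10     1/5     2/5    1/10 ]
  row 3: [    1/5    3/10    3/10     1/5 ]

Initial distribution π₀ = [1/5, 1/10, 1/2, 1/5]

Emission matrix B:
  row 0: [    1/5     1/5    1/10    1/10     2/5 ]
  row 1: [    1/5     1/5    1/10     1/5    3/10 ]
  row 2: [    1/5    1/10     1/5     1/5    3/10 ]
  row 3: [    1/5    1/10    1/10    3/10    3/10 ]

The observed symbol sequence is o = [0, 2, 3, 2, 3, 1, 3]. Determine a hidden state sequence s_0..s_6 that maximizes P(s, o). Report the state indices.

path = [2, 2, 2, 2, 2, 0, 3]

t=0: δ = [4.000e-02, 2.000e-02, 1.000e-01, 4.000e-02]  (obs o_0=0)
t=1: δ = [3.000e-03, 2.000e-03, 8.000e-03, 1.200e-03]  ψ = [2, 2, 2, 0]  (obs o_1=2)
t=2: δ = [2.400e-04, 3.200e-04, 6.400e-04, 2.700e-04]  ψ = [2, 2, 2, 0]  (obs o_2=3)
t=3: δ = [1.920e-05, 1.280e-05, 5.120e-05, 9.600e-06]  ψ = [2, 2, 2, 1]  (obs o_3=2)
t=4: δ = [1.536e-06, 2.048e-06, 4.096e-06, 1.728e-06]  ψ = [2, 2, 2, 0]  (obs o_4=3)
t=5: δ = [2.458e-07, 1.638e-07, 1.638e-07, 6.144e-08]  ψ = [2, 2, 2, 1]  (obs o_5=1)
t=6: δ = [7.373e-09, 9.830e-09, 1.311e-08, 2.212e-08]  ψ = [0, 0, 2, 0]  (obs o_6=3)
backtrack: best end state = 3; path = [2, 2, 2, 2, 2, 0, 3]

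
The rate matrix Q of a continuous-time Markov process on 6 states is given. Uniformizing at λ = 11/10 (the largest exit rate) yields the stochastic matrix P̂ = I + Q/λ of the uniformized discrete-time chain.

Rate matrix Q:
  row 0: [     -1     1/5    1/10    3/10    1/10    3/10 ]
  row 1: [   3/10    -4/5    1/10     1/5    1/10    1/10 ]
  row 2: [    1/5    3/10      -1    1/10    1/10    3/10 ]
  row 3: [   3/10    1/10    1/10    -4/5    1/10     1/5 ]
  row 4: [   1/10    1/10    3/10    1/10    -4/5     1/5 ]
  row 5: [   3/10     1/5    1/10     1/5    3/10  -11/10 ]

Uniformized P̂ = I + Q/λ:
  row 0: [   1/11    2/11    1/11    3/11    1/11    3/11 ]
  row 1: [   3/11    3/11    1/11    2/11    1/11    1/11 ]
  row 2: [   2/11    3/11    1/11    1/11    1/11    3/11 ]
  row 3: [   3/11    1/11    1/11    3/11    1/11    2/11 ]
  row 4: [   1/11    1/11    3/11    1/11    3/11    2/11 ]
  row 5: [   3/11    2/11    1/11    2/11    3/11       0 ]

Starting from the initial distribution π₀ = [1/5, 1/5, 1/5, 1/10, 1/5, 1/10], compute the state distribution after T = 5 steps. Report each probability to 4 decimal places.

t=0: π = [0.2000, 0.2000, 0.2000, 0.1000, 0.2000, 0.1000]
t=1: π = [0.1818, 0.1909, 0.1273, 0.1727, 0.1455, 0.1818]
t=2: π = [0.2017, 0.1818, 0.1174, 0.1893, 0.1504, 0.1595]
t=3: π = [0.1980, 0.1781, 0.1183, 0.1930, 0.1473, 0.1653]
t=4: π = [0.1992, 0.1778, 0.1177, 0.1932, 0.1477, 0.1643]
t=5: π = [0.1990, 0.1777, 0.1178, 0.1934, 0.1476, 0.1646]

π = [0.1990, 0.1777, 0.1178, 0.1934, 0.1476, 0.1646]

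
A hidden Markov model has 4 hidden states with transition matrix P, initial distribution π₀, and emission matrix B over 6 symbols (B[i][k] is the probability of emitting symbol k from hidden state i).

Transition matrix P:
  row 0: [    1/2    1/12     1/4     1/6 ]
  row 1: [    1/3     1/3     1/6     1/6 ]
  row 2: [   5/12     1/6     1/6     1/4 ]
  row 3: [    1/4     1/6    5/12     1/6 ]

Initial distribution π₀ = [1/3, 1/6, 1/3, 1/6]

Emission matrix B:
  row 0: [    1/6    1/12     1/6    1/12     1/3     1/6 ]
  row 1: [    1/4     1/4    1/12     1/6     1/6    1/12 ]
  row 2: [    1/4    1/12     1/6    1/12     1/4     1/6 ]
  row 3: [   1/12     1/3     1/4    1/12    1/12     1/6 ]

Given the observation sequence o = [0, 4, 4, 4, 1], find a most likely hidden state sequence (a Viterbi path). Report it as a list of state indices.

path = [2, 0, 0, 0, 3]

t=0: δ = [5.556e-02, 4.167e-02, 8.333e-02, 1.389e-02]  (obs o_0=0)
t=1: δ = [1.157e-02, 2.315e-03, 3.472e-03, 1.736e-03]  ψ = [2, 1, 0, 2]  (obs o_1=4)
t=2: δ = [1.929e-03, 1.608e-04, 7.234e-04, 1.608e-04]  ψ = [0, 0, 0, 0]  (obs o_2=4)
t=3: δ = [3.215e-04, 2.679e-05, 1.206e-04, 2.679e-05]  ψ = [0, 0, 0, 0]  (obs o_3=4)
t=4: δ = [1.340e-05, 6.698e-06, 6.698e-06, 1.786e-05]  ψ = [0, 0, 0, 0]  (obs o_4=1)
backtrack: best end state = 3; path = [2, 0, 0, 0, 3]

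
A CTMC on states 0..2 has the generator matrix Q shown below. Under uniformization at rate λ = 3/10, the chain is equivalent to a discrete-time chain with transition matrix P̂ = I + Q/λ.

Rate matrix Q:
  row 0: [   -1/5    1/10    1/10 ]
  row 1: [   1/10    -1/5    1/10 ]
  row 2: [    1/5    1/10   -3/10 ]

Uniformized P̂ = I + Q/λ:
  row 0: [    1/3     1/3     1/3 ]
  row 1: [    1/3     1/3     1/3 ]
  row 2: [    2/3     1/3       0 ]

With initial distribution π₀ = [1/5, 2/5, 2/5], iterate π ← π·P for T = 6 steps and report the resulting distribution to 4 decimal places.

t=0: π = [0.2000, 0.4000, 0.4000]
t=1: π = [0.4667, 0.3333, 0.2000]
t=2: π = [0.4000, 0.3333, 0.2667]
t=3: π = [0.4222, 0.3333, 0.2444]
t=4: π = [0.4148, 0.3333, 0.2519]
t=5: π = [0.4173, 0.3333, 0.2494]
t=6: π = [0.4165, 0.3333, 0.2502]

π = [0.4165, 0.3333, 0.2502]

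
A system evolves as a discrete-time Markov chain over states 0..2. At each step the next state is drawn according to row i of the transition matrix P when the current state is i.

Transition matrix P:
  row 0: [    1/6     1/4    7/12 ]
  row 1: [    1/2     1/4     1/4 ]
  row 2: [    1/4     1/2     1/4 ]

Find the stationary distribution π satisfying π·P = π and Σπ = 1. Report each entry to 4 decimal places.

π = [0.3088, 0.3382, 0.3529]

Balance equations π_j = Σ_i π_i·P[i][j]:
  π_0 = 1/6·π_0 + 1/2·π_1 + 1/4·π_2
  π_1 = 1/4·π_0 + 1/4·π_1 + 1/2·π_2
  normalize: π_0 + π_1 + π_2 = 1
Solving the linear system gives exactly π = [21/68, 23/68, 6/17].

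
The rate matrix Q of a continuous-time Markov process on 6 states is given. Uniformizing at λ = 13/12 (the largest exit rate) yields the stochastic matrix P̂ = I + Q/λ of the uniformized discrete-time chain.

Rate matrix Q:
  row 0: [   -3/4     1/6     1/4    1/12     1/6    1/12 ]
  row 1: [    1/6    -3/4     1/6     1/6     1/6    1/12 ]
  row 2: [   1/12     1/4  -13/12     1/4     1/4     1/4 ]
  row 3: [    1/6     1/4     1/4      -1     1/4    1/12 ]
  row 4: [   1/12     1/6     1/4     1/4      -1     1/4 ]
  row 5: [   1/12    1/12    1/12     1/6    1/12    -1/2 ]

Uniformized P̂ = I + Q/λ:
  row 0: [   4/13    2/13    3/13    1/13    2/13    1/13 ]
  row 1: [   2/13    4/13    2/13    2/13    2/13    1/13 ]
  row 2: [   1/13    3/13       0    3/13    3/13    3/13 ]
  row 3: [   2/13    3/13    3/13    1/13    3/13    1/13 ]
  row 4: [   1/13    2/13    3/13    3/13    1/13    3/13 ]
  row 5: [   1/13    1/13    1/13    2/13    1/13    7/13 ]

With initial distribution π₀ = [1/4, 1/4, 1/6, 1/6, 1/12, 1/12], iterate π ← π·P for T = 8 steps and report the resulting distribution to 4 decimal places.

t=0: π = [0.2500, 0.2500, 0.1667, 0.1667, 0.0833, 0.0833]
t=1: π = [0.1667, 0.2115, 0.1603, 0.1410, 0.1667, 0.1538]
t=2: π = [0.1425, 0.1977, 0.1538, 0.1553, 0.1524, 0.1982]
t=3: π = [0.1370, 0.1928, 0.1496, 0.1545, 0.1507, 0.2155]
t=4: π = [0.1352, 0.1903, 0.1483, 0.1545, 0.1491, 0.2226]
t=5: π = [0.1347, 0.1893, 0.1477, 0.1544, 0.1485, 0.2254]
t=6: π = [0.1344, 0.1889, 0.1475, 0.1544, 0.1483, 0.2265]
t=7: π = [0.1344, 0.1887, 0.1474, 0.1544, 0.1482, 0.2270]
t=8: π = [0.1343, 0.1886, 0.1473, 0.1544, 0.1482, 0.2272]

π = [0.1343, 0.1886, 0.1473, 0.1544, 0.1482, 0.2272]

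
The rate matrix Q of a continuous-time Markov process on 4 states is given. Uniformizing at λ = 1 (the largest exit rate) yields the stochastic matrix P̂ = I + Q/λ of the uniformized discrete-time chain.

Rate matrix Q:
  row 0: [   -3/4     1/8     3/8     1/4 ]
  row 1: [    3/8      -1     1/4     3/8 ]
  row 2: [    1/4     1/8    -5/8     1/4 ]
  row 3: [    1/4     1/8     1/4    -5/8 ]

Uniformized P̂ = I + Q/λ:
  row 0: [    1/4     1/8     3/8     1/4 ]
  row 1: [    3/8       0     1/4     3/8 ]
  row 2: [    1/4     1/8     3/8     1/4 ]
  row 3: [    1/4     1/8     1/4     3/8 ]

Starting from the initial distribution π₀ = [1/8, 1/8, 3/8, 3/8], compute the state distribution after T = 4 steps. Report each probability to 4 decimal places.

t=0: π = [0.1250, 0.1250, 0.3750, 0.3750]
t=1: π = [0.2656, 0.1094, 0.3125, 0.3125]
t=2: π = [0.2637, 0.1113, 0.3223, 0.3027]
t=3: π = [0.2639, 0.1111, 0.3232, 0.3018]
t=4: π = [0.2639, 0.1111, 0.3234, 0.3016]

π = [0.2639, 0.1111, 0.3234, 0.3016]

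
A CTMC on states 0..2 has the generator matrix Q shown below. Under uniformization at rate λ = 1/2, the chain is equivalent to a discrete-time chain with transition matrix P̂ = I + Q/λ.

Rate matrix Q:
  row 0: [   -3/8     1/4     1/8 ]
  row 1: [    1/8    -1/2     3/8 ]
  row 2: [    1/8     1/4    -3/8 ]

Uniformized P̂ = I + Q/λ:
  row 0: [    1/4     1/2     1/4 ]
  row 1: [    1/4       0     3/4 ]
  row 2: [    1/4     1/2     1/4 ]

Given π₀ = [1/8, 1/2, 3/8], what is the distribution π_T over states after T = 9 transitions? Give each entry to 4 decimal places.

π = [0.2500, 0.3330, 0.4170]

t=0: π = [0.1250, 0.5000, 0.3750]
t=1: π = [0.2500, 0.2500, 0.5000]
t=2: π = [0.2500, 0.3750, 0.3750]
t=3: π = [0.2500, 0.3125, 0.4375]
t=4: π = [0.2500, 0.3438, 0.4063]
t=5: π = [0.2500, 0.3281, 0.4219]
t=6: π = [0.2500, 0.3359, 0.4141]
t=7: π = [0.2500, 0.3320, 0.4180]
t=8: π = [0.2500, 0.3340, 0.4160]
t=9: π = [0.2500, 0.3330, 0.4170]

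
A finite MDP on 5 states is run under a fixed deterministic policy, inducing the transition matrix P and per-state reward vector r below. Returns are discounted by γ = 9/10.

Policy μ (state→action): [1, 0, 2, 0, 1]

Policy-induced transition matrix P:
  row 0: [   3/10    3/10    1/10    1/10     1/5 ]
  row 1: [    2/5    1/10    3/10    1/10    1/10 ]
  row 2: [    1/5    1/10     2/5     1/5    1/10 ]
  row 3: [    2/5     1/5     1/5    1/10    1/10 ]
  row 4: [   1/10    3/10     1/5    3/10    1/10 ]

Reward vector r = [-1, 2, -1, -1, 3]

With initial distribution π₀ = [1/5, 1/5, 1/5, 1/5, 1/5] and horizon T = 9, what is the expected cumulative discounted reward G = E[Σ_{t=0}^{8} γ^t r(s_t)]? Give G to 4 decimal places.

t=0: π = [0.2000, 0.2000, 0.2000, 0.2000, 0.2000], E[r] = 0.4000, γ^t·E[r] = 0.400000, running G = 0.400000
t=1: π = [0.2800, 0.2000, 0.2400, 0.1600, 0.1200], E[r] = 0.0800, γ^t·E[r] = 0.072000, running G = 0.472000
t=2: π = [0.2880, 0.1960, 0.2400, 0.1480, 0.1280], E[r] = 0.1000, γ^t·E[r] = 0.081000, running G = 0.553000
t=3: π = [0.2848, 0.1980, 0.2388, 0.1496, 0.1288], E[r] = 0.1092, γ^t·E[r] = 0.079607, running G = 0.632607
t=4: π = [0.2851, 0.1977, 0.2391, 0.1496, 0.1285], E[r] = 0.1070, γ^t·E[r] = 0.070176, running G = 0.702783
t=5: π = [0.2851, 0.1977, 0.2391, 0.1496, 0.1285], E[r] = 0.1071, γ^t·E[r] = 0.063241, running G = 0.766025
t=6: π = [0.2851, 0.1977, 0.2391, 0.1496, 0.1285], E[r] = 0.1071, γ^t·E[r] = 0.056926, running G = 0.822951
t=7: π = [0.2851, 0.1977, 0.2391, 0.1496, 0.1285], E[r] = 0.1071, γ^t·E[r] = 0.051230, running G = 0.874181
t=8: π = [0.2851, 0.1977, 0.2391, 0.1496, 0.1285], E[r] = 0.1071, γ^t·E[r] = 0.046107, running G = 0.920289

G = 0.9203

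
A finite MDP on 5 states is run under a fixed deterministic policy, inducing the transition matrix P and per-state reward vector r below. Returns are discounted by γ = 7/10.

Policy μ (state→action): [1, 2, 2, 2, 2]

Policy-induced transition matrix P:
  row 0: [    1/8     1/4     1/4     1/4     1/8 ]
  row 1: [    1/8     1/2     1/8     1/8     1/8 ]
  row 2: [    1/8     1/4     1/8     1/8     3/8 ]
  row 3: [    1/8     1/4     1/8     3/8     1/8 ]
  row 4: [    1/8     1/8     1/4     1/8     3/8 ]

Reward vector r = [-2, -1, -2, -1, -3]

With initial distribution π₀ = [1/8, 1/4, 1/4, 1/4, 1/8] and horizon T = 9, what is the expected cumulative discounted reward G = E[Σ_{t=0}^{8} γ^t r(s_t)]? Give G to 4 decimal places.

t=0: π = [0.1250, 0.2500, 0.2500, 0.2500, 0.1250], E[r] = -1.6250, γ^t·E[r] = -1.625000, running G = -1.625000
t=1: π = [0.1250, 0.2969, 0.1563, 0.2031, 0.2188], E[r] = -1.7188, γ^t·E[r] = -1.203125, running G = -2.828125
t=2: π = [0.1250, 0.2969, 0.1680, 0.1914, 0.2188], E[r] = -1.7305, γ^t·E[r] = -0.847930, running G = -3.676055
t=3: π = [0.1250, 0.2969, 0.1680, 0.1885, 0.2217], E[r] = -1.7363, γ^t·E[r] = -0.595561, running G = -4.271615
t=4: π = [0.1250, 0.2965, 0.1683, 0.1877, 0.2224], E[r] = -1.7382, γ^t·E[r] = -0.417332, running G = -4.688947
t=5: π = [0.1250, 0.2963, 0.1684, 0.1876, 0.2227], E[r] = -1.7388, γ^t·E[r] = -0.292240, running G = -4.981187
t=6: π = [0.1250, 0.2962, 0.1685, 0.1875, 0.2228], E[r] = -1.7390, γ^t·E[r] = -0.204594, running G = -5.185781
t=7: π = [0.1250, 0.2962, 0.1685, 0.1875, 0.2228], E[r] = -1.7391, γ^t·E[r] = -0.143222, running G = -5.329003
t=8: π = [0.1250, 0.2962, 0.1685, 0.1875, 0.2228], E[r] = -1.7391, γ^t·E[r] = -0.100257, running G = -5.429259

G = -5.4293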